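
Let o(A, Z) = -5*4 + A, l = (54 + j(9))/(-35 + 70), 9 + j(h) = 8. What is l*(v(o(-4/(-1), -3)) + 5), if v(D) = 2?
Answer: 53/5 ≈ 10.600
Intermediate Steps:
j(h) = -1 (j(h) = -9 + 8 = -1)
l = 53/35 (l = (54 - 1)/(-35 + 70) = 53/35 ≈ 1.5143)
o(A, Z) = -20 + A
l*(v(o(-4/(-1), -3)) + 5) = 53*(2 + 5)/35 = (53/35)*7 = 53/5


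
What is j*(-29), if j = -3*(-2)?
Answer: -174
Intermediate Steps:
j = 6
j*(-29) = 6*(-29) = -174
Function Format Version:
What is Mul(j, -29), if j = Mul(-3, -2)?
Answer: -174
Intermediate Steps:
j = 6
Mul(j, -29) = Mul(6, -29) = -174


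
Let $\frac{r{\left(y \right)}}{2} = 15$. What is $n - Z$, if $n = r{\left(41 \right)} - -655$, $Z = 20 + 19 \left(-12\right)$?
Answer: $893$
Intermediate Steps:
$Z = -208$ ($Z = 20 - 228 = -208$)
$r{\left(y \right)} = 30$ ($r{\left(y \right)} = 2 \cdot 15 = 30$)
$n = 685$ ($n = 30 - -655 = 30 + 655 = 685$)
$n - Z = 685 - -208 = 685 + 208 = 893$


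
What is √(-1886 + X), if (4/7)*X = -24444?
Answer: I*√44663 ≈ 211.34*I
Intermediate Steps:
X = -42777 (X = (7/4)*(-24444) = -42777)
√(-1886 + X) = √(-1886 - 42777) = √(-44663) = I*√44663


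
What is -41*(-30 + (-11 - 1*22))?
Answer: 2583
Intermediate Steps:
-41*(-30 + (-11 - 1*22)) = -41*(-30 + (-11 - 22)) = -41*(-30 - 33) = -41*(-63) = 2583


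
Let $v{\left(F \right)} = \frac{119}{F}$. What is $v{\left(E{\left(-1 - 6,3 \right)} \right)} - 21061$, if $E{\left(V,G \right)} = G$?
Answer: $- \frac{63064}{3} \approx -21021.0$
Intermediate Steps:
$v{\left(E{\left(-1 - 6,3 \right)} \right)} - 21061 = \frac{119}{3} - 21061 = - \frac{63064}{3}$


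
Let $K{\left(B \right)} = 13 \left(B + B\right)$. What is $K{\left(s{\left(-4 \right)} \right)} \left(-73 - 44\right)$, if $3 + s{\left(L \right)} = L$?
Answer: $21294$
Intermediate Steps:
$s{\left(L \right)} = -3 + L$
$K{\left(B \right)} = 26 B$ ($K{\left(B \right)} = 13 \cdot 2 B = 26 B$)
$K{\left(s{\left(-4 \right)} \right)} \left(-73 - 44\right) = 26 \left(-3 - 4\right) \left(-73 - 44\right) = 26 \left(-7\right) \left(-117\right) = \left(-182\right) \left(-117\right) = 21294$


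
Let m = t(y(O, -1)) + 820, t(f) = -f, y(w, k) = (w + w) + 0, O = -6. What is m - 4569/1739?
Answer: 1442279/1739 ≈ 829.37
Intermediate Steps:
y(w, k) = 2*w (y(w, k) = 2*w + 0 = 2*w)
m = 832 (m = -2*(-6) + 820 = -1*(-12) + 820 = 12 + 820 = 832)
m - 4569/1739 = 832 - 4569/1739 = 1442279/1739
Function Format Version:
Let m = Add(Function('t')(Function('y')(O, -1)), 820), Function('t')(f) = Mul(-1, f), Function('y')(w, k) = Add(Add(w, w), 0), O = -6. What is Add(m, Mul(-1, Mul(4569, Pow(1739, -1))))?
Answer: Rational(1442279, 1739) ≈ 829.37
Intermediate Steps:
Function('y')(w, k) = Mul(2, w) (Function('y')(w, k) = Add(Mul(2, w), 0) = Mul(2, w))
m = 832 (m = Add(Mul(-1, Mul(2, -6)), 820) = Add(Mul(-1, -12), 820) = Add(12, 820) = 832)
Add(m, Mul(-1, Mul(4569, Pow(1739, -1)))) = Add(832, Mul(-1, Mul(4569, Pow(1739, -1)))) = Add(832, Mul(-1, Mul(4569, Rational(1, 1739)))) = Add(832, Mul(-1, Rational(4569, 1739))) = Add(832, Rational(-4569, 1739)) = Rational(1442279, 1739)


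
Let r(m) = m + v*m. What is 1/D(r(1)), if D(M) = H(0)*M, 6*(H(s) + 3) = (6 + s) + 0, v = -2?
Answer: 1/2 ≈ 0.50000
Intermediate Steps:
H(s) = -2 + s/6 (H(s) = -3 + ((6 + s) + 0)/6 = -3 + (6 + s)/6 = -3 + (1 + s/6) = -2 + s/6)
r(m) = -m (r(m) = m - 2*m = -m)
D(M) = -2*M (D(M) = (-2 + (1/6)*0)*M = (-2 + 0)*M = -2*M)
1/D(r(1)) = 1/(-(-2)) = 1/(-2*(-1)) = 1/2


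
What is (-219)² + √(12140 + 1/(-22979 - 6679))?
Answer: 47961 + √10678307113302/29658 ≈ 48071.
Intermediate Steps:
(-219)² + √(12140 + 1/(-22979 - 6679)) = 47961 + √(12140 + 1/(-29658)) = 47961 + √(12140 - 1/29658) = 47961 + √(360048119/29658) = 47961 + √10678307113302/29658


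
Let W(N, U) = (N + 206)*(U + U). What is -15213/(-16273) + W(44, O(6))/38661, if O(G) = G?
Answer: 212322931/209710151 ≈ 1.0125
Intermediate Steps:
W(N, U) = 2*U*(206 + N) (W(N, U) = (206 + N)*(2*U) = 2*U*(206 + N))
-15213/(-16273) + W(44, O(6))/38661 = -15213/(-16273) + (2*6*(206 + 44))/38661 = -15213*(-1/16273) + (2*6*250)*(1/38661) = 15213/16273 + 3000*(1/38661) = 15213/16273 + 1000/12887 = 212322931/209710151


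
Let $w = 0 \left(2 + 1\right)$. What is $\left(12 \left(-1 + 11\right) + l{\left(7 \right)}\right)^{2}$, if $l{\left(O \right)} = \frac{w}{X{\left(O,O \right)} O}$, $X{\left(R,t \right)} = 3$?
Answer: $14400$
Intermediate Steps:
$w = 0$ ($w = 0 \cdot 3 = 0$)
$l{\left(O \right)} = 0$ ($l{\left(O \right)} = \frac{0}{3 O} = 0 \frac{1}{3 O} = 0$)
$\left(12 \left(-1 + 11\right) + l{\left(7 \right)}\right)^{2} = \left(12 \left(-1 + 11\right) + 0\right)^{2} = \left(12 \cdot 10 + 0\right)^{2} = \left(120 + 0\right)^{2} = 120^{2} = 14400$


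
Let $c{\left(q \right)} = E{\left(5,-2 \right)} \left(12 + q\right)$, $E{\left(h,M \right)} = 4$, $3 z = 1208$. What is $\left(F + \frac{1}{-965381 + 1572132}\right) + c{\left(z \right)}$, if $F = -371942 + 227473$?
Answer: $- \frac{259950937678}{1820253} \approx -1.4281 \cdot 10^{5}$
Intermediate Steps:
$z = \frac{1208}{3}$ ($z = \frac{1}{3} \cdot 1208 = \frac{1208}{3} \approx 402.67$)
$F = -144469$
$c{\left(q \right)} = 48 + 4 q$ ($c{\left(q \right)} = 4 \left(12 + q\right) = 48 + 4 q$)
$\left(F + \frac{1}{-965381 + 1572132}\right) + c{\left(z \right)} = \left(-144469 + \frac{1}{-965381 + 1572132}\right) + \left(48 + 4 \cdot \frac{1208}{3}\right) = \left(-144469 + \frac{1}{606751}\right) + \left(48 + \frac{4832}{3}\right) = \left(-144469 + \frac{1}{606751}\right) + \frac{4976}{3} = - \frac{87656710218}{606751} + \frac{4976}{3} = - \frac{259950937678}{1820253}$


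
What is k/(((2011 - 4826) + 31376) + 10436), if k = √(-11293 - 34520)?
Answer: I*√45813/38997 ≈ 0.0054886*I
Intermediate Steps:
k = I*√45813 (k = √(-45813) = I*√45813 ≈ 214.04*I)
k/(((2011 - 4826) + 31376) + 10436) = (I*√45813)/(((2011 - 4826) + 31376) + 10436) = (I*√45813)/((-2815 + 31376) + 10436) = (I*√45813)/(28561 + 10436) = (I*√45813)/38997 = (I*√45813)*(1/38997) = I*√45813/38997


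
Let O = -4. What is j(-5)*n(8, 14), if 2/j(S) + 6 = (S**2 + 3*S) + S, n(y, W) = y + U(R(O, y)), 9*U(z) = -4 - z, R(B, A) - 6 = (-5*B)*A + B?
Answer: 188/9 ≈ 20.889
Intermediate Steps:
R(B, A) = 6 + B - 5*A*B (R(B, A) = 6 + ((-5*B)*A + B) = 6 + (-5*A*B + B) = 6 + (B - 5*A*B) = 6 + B - 5*A*B)
U(z) = -4/9 - z/9 (U(z) = (-4 - z)/9 = -4/9 - z/9)
n(y, W) = -2/3 - 11*y/9 (n(y, W) = y + (-4/9 - (6 - 4 - 5*y*(-4))/9) = y + (-4/9 - (6 - 4 + 20*y)/9) = y + (-4/9 - (2 + 20*y)/9) = y + (-4/9 + (-2/9 - 20*y/9)) = y + (-2/3 - 20*y/9) = -2/3 - 11*y/9)
j(S) = 2/(-6 + S**2 + 4*S) (j(S) = 2/(-6 + ((S**2 + 3*S) + S)) = 2/(-6 + (S**2 + 4*S)) = 2/(-6 + S**2 + 4*S))
j(-5)*n(8, 14) = (2/(-6 + (-5)**2 + 4*(-5)))*(-2/3 - 11/9*8) = (2/(-6 + 25 - 20))*(-2/3 - 88/9) = (2/(-1))*(-94/9) = (2*(-1))*(-94/9) = -2*(-94/9) = 188/9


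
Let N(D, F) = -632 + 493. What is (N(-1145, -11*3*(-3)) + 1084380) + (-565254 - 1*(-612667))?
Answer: 1131654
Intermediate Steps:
N(D, F) = -139
(N(-1145, -11*3*(-3)) + 1084380) + (-565254 - 1*(-612667)) = (-139 + 1084380) + (-565254 - 1*(-612667)) = 1084241 + (-565254 + 612667) = 1084241 + 47413 = 1131654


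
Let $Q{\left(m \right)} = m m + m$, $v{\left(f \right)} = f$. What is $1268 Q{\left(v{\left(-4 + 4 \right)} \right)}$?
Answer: $0$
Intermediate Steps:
$Q{\left(m \right)} = m + m^{2}$ ($Q{\left(m \right)} = m^{2} + m = m + m^{2}$)
$1268 Q{\left(v{\left(-4 + 4 \right)} \right)} = 1268 \left(-4 + 4\right) \left(1 + \left(-4 + 4\right)\right) = 1268 \cdot 0 \left(1 + 0\right) = 1268 \cdot 0 \cdot 1 = 1268 \cdot 0 = 0$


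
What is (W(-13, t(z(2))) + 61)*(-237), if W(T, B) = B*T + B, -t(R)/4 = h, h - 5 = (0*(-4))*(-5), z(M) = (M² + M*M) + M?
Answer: -71337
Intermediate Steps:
z(M) = M + 2*M² (z(M) = (M² + M²) + M = 2*M² + M = M + 2*M²)
h = 5 (h = 5 + (0*(-4))*(-5) = 5 + 0*(-5) = 5 + 0 = 5)
t(R) = -20 (t(R) = -4*5 = -20)
W(T, B) = B + B*T
(W(-13, t(z(2))) + 61)*(-237) = (-20*(1 - 13) + 61)*(-237) = (-20*(-12) + 61)*(-237) = (240 + 61)*(-237) = 301*(-237) = -71337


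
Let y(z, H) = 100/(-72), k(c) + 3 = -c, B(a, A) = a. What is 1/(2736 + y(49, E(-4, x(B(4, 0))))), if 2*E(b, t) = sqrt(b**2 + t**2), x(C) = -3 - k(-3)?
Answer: 18/49223 ≈ 0.00036568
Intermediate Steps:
k(c) = -3 - c
x(C) = -3 (x(C) = -3 - (-3 - 1*(-3)) = -3 - (-3 + 3) = -3 - 1*0 = -3 + 0 = -3)
E(b, t) = sqrt(b**2 + t**2)/2
y(z, H) = -25/18 (y(z, H) = 100*(-1/72) = -25/18)
1/(2736 + y(49, E(-4, x(B(4, 0))))) = 1/(2736 - 25/18) = 1/(49223/18) = 18/49223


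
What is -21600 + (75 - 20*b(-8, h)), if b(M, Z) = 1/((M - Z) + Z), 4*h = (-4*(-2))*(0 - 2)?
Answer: -43045/2 ≈ -21523.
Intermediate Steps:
h = -4 (h = ((-4*(-2))*(0 - 2))/4 = (8*(-2))/4 = (¼)*(-16) = -4)
b(M, Z) = 1/M
-21600 + (75 - 20*b(-8, h)) = -21600 + (75 - 20/(-8)) = -21600 + (75 - 20*(-⅛)) = -21600 + (75 + 5/2) = -21600 + 155/2 = -43045/2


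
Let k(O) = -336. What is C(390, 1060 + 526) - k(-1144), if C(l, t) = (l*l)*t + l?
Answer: 241231326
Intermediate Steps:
C(l, t) = l + t*l² (C(l, t) = l²*t + l = t*l² + l = l + t*l²)
C(390, 1060 + 526) - k(-1144) = 390*(1 + 390*(1060 + 526)) - 1*(-336) = 390*(1 + 390*1586) + 336 = 390*(1 + 618540) + 336 = 390*618541 + 336 = 241230990 + 336 = 241231326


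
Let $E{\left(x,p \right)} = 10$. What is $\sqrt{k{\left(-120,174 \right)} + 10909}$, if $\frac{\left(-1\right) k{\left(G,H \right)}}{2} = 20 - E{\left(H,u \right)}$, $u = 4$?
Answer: $\sqrt{10889} \approx 104.35$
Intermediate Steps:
$k{\left(G,H \right)} = -20$ ($k{\left(G,H \right)} = - 2 \left(20 - 10\right) = \left(-2\right) 10 = -20$)
$\sqrt{k{\left(-120,174 \right)} + 10909} = \sqrt{-20 + 10909} = \sqrt{10889}$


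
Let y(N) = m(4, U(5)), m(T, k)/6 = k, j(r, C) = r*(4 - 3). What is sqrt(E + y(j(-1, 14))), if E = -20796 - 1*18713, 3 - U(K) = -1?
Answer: I*sqrt(39485) ≈ 198.71*I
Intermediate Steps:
U(K) = 4 (U(K) = 3 - 1*(-1) = 3 + 1 = 4)
E = -39509 (E = -20796 - 18713 = -39509)
j(r, C) = r (j(r, C) = r*1 = r)
m(T, k) = 6*k
y(N) = 24 (y(N) = 6*4 = 24)
sqrt(E + y(j(-1, 14))) = sqrt(-39509 + 24) = sqrt(-39485) = I*sqrt(39485)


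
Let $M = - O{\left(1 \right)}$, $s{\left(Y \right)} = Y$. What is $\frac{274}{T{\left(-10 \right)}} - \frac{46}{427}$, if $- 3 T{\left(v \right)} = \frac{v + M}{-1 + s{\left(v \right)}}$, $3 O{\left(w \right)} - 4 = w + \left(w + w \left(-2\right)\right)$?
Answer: $- \frac{5792183}{7259} \approx -797.93$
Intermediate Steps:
$O{\left(w \right)} = \frac{4}{3}$ ($O{\left(w \right)} = \frac{4}{3} + \frac{w + \left(w + w \left(-2\right)\right)}{3} = \frac{4}{3} + \frac{w + \left(w - 2 w\right)}{3} = \frac{4}{3} + \frac{w - w}{3} = \frac{4}{3} + \frac{1}{3} \cdot 0 = \frac{4}{3} + 0 = \frac{4}{3}$)
$M = - \frac{4}{3}$ ($M = \left(-1\right) \frac{4}{3} = - \frac{4}{3} \approx -1.3333$)
$T{\left(v \right)} = - \frac{- \frac{4}{3} + v}{3 \left(-1 + v\right)}$ ($T{\left(v \right)} = - \frac{\left(v - \frac{4}{3}\right) \frac{1}{-1 + v}}{3} = - \frac{\left(- \frac{4}{3} + v\right) \frac{1}{-1 + v}}{3} = - \frac{\frac{1}{-1 + v} \left(- \frac{4}{3} + v\right)}{3} = - \frac{- \frac{4}{3} + v}{3 \left(-1 + v\right)}$)
$\frac{274}{T{\left(-10 \right)}} - \frac{46}{427} = \frac{274}{\frac{1}{9} \frac{1}{-1 - 10} \left(4 - -30\right)} - \frac{46}{427} = \frac{274}{\frac{1}{9} \frac{1}{-11} \left(4 + 30\right)} - \frac{46}{427} = \frac{274}{\frac{1}{9} \left(- \frac{1}{11}\right) 34} - \frac{46}{427} = \frac{274}{- \frac{34}{99}} - \frac{46}{427} = 274 \left(- \frac{99}{34}\right) - \frac{46}{427} = - \frac{13563}{17} - \frac{46}{427} = - \frac{5792183}{7259}$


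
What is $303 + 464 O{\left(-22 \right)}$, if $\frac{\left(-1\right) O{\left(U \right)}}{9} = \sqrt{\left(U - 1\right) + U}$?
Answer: $303 - 12528 i \sqrt{5} \approx 303.0 - 28013.0 i$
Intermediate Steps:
$O{\left(U \right)} = - 9 \sqrt{-1 + 2 U}$ ($O{\left(U \right)} = - 9 \sqrt{\left(U - 1\right) + U} = - 9 \sqrt{\left(-1 + U\right) + U} = - 9 \sqrt{-1 + 2 U}$)
$303 + 464 O{\left(-22 \right)} = 303 + 464 \left(- 9 \sqrt{-1 + 2 \left(-22\right)}\right) = 303 + 464 \left(- 9 \sqrt{-1 - 44}\right) = 303 + 464 \left(- 9 \sqrt{-45}\right) = 303 + 464 \left(- 9 \cdot 3 i \sqrt{5}\right) = 303 + 464 \left(- 27 i \sqrt{5}\right) = 303 - 12528 i \sqrt{5}$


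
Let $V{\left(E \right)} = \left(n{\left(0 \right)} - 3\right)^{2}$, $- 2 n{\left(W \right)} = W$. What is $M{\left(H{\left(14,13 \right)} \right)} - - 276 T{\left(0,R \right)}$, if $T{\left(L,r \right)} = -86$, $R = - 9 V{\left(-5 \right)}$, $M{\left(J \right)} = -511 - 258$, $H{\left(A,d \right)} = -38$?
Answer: $-24505$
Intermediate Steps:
$n{\left(W \right)} = - \frac{W}{2}$
$V{\left(E \right)} = 9$ ($V{\left(E \right)} = \left(\left(- \frac{1}{2}\right) 0 - 3\right)^{2} = \left(0 - 3\right)^{2} = \left(-3\right)^{2} = 9$)
$M{\left(J \right)} = -769$
$R = -81$ ($R = \left(-9\right) 9 = -81$)
$M{\left(H{\left(14,13 \right)} \right)} - - 276 T{\left(0,R \right)} = -769 - \left(-276\right) \left(-86\right) = -769 - 23736 = -24505$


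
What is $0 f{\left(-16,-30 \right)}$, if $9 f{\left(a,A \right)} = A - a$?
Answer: $0$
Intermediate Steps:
$f{\left(a,A \right)} = - \frac{a}{9} + \frac{A}{9}$ ($f{\left(a,A \right)} = \frac{A - a}{9} = - \frac{a}{9} + \frac{A}{9}$)
$0 f{\left(-16,-30 \right)} = 0 \left(\left(- \frac{1}{9}\right) \left(-16\right) + \frac{1}{9} \left(-30\right)\right) = 0 \left(\frac{16}{9} - \frac{10}{3}\right) = 0 \left(- \frac{14}{9}\right) = 0$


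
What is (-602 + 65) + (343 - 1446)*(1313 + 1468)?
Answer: -3067980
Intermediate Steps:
(-602 + 65) + (343 - 1446)*(1313 + 1468) = -537 - 1103*2781 = -537 - 3067443 = -3067980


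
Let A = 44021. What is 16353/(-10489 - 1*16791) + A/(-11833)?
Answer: -1394397929/322804240 ≈ -4.3196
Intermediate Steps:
16353/(-10489 - 1*16791) + A/(-11833) = 16353/(-10489 - 1*16791) + 44021/(-11833) = 16353/(-10489 - 16791) + 44021*(-1/11833) = 16353/(-27280) - 44021/11833 = 16353*(-1/27280) - 44021/11833 = -16353/27280 - 44021/11833 = -1394397929/322804240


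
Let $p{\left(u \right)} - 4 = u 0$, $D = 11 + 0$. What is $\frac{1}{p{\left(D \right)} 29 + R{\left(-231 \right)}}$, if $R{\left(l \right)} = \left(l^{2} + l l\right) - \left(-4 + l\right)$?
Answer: $\frac{1}{107073} \approx 9.3394 \cdot 10^{-6}$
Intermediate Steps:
$D = 11$
$p{\left(u \right)} = 4$ ($p{\left(u \right)} = 4 + u 0 = 4 + 0 = 4$)
$R{\left(l \right)} = 4 - l + 2 l^{2}$ ($R{\left(l \right)} = \left(l^{2} + l^{2}\right) - \left(-4 + l\right) = 2 l^{2} - \left(-4 + l\right) = 4 - l + 2 l^{2}$)
$\frac{1}{p{\left(D \right)} 29 + R{\left(-231 \right)}} = \frac{1}{4 \cdot 29 + \left(4 - -231 + 2 \left(-231\right)^{2}\right)} = \frac{1}{116 + \left(4 + 231 + 2 \cdot 53361\right)} = \frac{1}{116 + \left(4 + 231 + 106722\right)} = \frac{1}{116 + 106957} = \frac{1}{107073}$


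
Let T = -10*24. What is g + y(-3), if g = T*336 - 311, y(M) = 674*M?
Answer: -82973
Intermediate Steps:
T = -240
g = -80951 (g = -240*336 - 311 = -80640 - 311 = -80951)
g + y(-3) = -80951 + 674*(-3) = -80951 - 2022 = -82973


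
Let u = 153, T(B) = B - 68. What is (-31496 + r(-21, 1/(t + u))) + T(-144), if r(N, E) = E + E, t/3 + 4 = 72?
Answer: -11319754/357 ≈ -31708.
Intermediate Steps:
T(B) = -68 + B
t = 204 (t = -12 + 3*72 = -12 + 216 = 204)
r(N, E) = 2*E
(-31496 + r(-21, 1/(t + u))) + T(-144) = (-31496 + 2/(204 + 153)) + (-68 - 144) = (-31496 + 2/357) - 212 = -11244070/357 - 212 = -11319754/357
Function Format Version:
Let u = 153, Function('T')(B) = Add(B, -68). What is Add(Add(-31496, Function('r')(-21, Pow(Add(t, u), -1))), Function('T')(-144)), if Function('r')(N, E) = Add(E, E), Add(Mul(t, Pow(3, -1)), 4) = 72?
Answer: Rational(-11319754, 357) ≈ -31708.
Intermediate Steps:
Function('T')(B) = Add(-68, B)
t = 204 (t = Add(-12, Mul(3, 72)) = Add(-12, 216) = 204)
Function('r')(N, E) = Mul(2, E)
Add(Add(-31496, Function('r')(-21, Pow(Add(t, u), -1))), Function('T')(-144)) = Add(Add(-31496, Mul(2, Pow(Add(204, 153), -1))), Add(-68, -144)) = Add(Add(-31496, Mul(2, Pow(357, -1))), -212) = Add(Add(-31496, Mul(2, Rational(1, 357))), -212) = Add(Add(-31496, Rational(2, 357)), -212) = Add(Rational(-11244070, 357), -212) = Rational(-11319754, 357)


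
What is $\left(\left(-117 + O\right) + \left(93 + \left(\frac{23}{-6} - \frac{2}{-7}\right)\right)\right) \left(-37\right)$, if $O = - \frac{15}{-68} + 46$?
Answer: $- \frac{986605}{1428} \approx -690.9$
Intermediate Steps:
$O = \frac{3143}{68}$ ($O = \left(-15\right) \left(- \frac{1}{68}\right) + 46 = \frac{15}{68} + 46 = \frac{3143}{68} \approx 46.221$)
$\left(\left(-117 + O\right) + \left(93 + \left(\frac{23}{-6} - \frac{2}{-7}\right)\right)\right) \left(-37\right) = \left(\left(-117 + \frac{3143}{68}\right) + \left(93 + \left(\frac{23}{-6} - \frac{2}{-7}\right)\right)\right) \left(-37\right) = \left(- \frac{4813}{68} + \left(93 + \left(23 \left(- \frac{1}{6}\right) - - \frac{2}{7}\right)\right)\right) \left(-37\right) = \left(- \frac{4813}{68} + \left(93 + \left(- \frac{23}{6} + \frac{2}{7}\right)\right)\right) \left(-37\right) = \left(- \frac{4813}{68} + \left(93 - \frac{149}{42}\right)\right) \left(-37\right) = \left(- \frac{4813}{68} + \frac{3757}{42}\right) \left(-37\right) = \frac{26665}{1428} \left(-37\right) = - \frac{986605}{1428}$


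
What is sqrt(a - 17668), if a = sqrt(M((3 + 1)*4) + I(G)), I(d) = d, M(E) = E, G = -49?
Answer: sqrt(-17668 + I*sqrt(33)) ≈ 0.022 + 132.92*I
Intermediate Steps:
a = I*sqrt(33) (a = sqrt((3 + 1)*4 - 49) = sqrt(4*4 - 49) = sqrt(16 - 49) = sqrt(-33) = I*sqrt(33) ≈ 5.7446*I)
sqrt(a - 17668) = sqrt(I*sqrt(33) - 17668) = sqrt(-17668 + I*sqrt(33))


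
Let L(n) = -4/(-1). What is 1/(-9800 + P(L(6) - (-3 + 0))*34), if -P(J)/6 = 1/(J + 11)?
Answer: -3/29434 ≈ -0.00010192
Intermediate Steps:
L(n) = 4 (L(n) = -4*(-1) = 4)
P(J) = -6/(11 + J) (P(J) = -6/(J + 11) = -6/(11 + J))
1/(-9800 + P(L(6) - (-3 + 0))*34) = 1/(-9800 - 6/(11 + (4 - (-3 + 0)))*34) = 1/(-9800 - 6/(11 + (4 - (-3)))*34) = 1/(-9800 - 6/(11 + (4 - 1*(-3)))*34) = 1/(-9800 - 6/(11 + (4 + 3))*34) = 1/(-9800 - 6/(11 + 7)*34) = 1/(-9800 - 6/18*34) = 1/(-9800 - 6*1/18*34) = 1/(-9800 - ⅓*34) = 1/(-9800 - 34/3) = 1/(-29434/3) = -3/29434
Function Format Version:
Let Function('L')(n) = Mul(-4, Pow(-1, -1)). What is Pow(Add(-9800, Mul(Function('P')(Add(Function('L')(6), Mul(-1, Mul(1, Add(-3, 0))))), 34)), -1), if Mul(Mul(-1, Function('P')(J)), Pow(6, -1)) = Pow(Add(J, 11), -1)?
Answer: Rational(-3, 29434) ≈ -0.00010192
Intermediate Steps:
Function('L')(n) = 4 (Function('L')(n) = Mul(-4, -1) = 4)
Function('P')(J) = Mul(-6, Pow(Add(11, J), -1)) (Function('P')(J) = Mul(-6, Pow(Add(J, 11), -1)) = Mul(-6, Pow(Add(11, J), -1)))
Pow(Add(-9800, Mul(Function('P')(Add(Function('L')(6), Mul(-1, Mul(1, Add(-3, 0))))), 34)), -1) = Pow(Add(-9800, Mul(Mul(-6, Pow(Add(11, Add(4, Mul(-1, Mul(1, Add(-3, 0))))), -1)), 34)), -1) = Pow(Add(-9800, Mul(Mul(-6, Pow(Add(11, Add(4, Mul(-1, Mul(1, -3)))), -1)), 34)), -1) = Pow(Add(-9800, Mul(Mul(-6, Pow(Add(11, Add(4, Mul(-1, -3))), -1)), 34)), -1) = Pow(Add(-9800, Mul(Mul(-6, Pow(Add(11, Add(4, 3)), -1)), 34)), -1) = Pow(Add(-9800, Mul(Mul(-6, Pow(Add(11, 7), -1)), 34)), -1) = Pow(Add(-9800, Mul(Mul(-6, Pow(18, -1)), 34)), -1) = Pow(Add(-9800, Mul(Mul(-6, Rational(1, 18)), 34)), -1) = Pow(Add(-9800, Mul(Rational(-1, 3), 34)), -1) = Pow(Add(-9800, Rational(-34, 3)), -1) = Pow(Rational(-29434, 3), -1) = Rational(-3, 29434)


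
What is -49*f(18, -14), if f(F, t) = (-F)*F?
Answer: 15876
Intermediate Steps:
f(F, t) = -F**2
-49*f(18, -14) = -(-49)*18**2 = -(-49)*324 = -49*(-324) = 15876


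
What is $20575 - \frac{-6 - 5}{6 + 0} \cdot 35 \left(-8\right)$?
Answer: $\frac{60185}{3} \approx 20062.0$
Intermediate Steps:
$20575 - \frac{-6 - 5}{6 + 0} \cdot 35 \left(-8\right) = 20575 - - \frac{11}{6} \cdot 35 \left(-8\right) = 20575 - \left(-11\right) \frac{1}{6} \cdot 35 \left(-8\right) = 20575 - \left(- \frac{11}{6}\right) 35 \left(-8\right) = 20575 - \left(- \frac{385}{6}\right) \left(-8\right) = 20575 - \frac{1540}{3} = \frac{60185}{3}$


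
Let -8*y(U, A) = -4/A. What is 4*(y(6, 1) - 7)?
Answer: -26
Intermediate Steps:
y(U, A) = 1/(2*A) (y(U, A) = -(-1)/(2*A) = 1/(2*A))
4*(y(6, 1) - 7) = 4*((½)/1 - 7) = 4*((½)*1 - 7) = 4*(½ - 7) = 4*(-13/2) = -26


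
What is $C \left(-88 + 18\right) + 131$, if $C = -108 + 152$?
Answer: $-2949$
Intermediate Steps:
$C = 44$
$C \left(-88 + 18\right) + 131 = 44 \left(-88 + 18\right) + 131 = 44 \left(-70\right) + 131 = -3080 + 131 = -2949$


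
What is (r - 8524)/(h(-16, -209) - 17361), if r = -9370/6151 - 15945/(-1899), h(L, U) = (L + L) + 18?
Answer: 33162140137/67651004625 ≈ 0.49019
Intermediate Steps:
h(L, U) = 18 + 2*L (h(L, U) = 2*L + 18 = 18 + 2*L)
r = 26761355/3893583 (r = -9370*1/6151 - 15945*(-1/1899) = -9370/6151 + 5315/633 = 26761355/3893583 ≈ 6.8732)
(r - 8524)/(h(-16, -209) - 17361) = (26761355/3893583 - 8524)/((18 + 2*(-16)) - 17361) = -33162140137/(3893583*((18 - 32) - 17361)) = -33162140137/(3893583*(-14 - 17361)) = -33162140137/3893583/(-17375) = -33162140137/3893583*(-1/17375) = 33162140137/67651004625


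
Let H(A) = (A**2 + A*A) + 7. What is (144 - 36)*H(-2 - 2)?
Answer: 4212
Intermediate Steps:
H(A) = 7 + 2*A**2 (H(A) = (A**2 + A**2) + 7 = 2*A**2 + 7 = 7 + 2*A**2)
(144 - 36)*H(-2 - 2) = (144 - 36)*(7 + 2*(-2 - 2)**2) = 108*(7 + 2*(-4)**2) = 108*(7 + 2*16) = 108*(7 + 32) = 108*39 = 4212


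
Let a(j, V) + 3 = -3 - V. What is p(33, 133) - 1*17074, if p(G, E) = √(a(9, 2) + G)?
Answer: -17069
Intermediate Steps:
a(j, V) = -6 - V (a(j, V) = -3 + (-3 - V) = -6 - V)
p(G, E) = √(-8 + G) (p(G, E) = √((-6 - 1*2) + G) = √((-6 - 2) + G) = √(-8 + G))
p(33, 133) - 1*17074 = √(-8 + 33) - 1*17074 = √25 - 17074 = 5 - 17074 = -17069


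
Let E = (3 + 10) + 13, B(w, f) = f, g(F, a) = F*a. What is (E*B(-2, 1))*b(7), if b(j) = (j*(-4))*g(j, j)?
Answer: -35672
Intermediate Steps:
E = 26 (E = 13 + 13 = 26)
b(j) = -4*j³ (b(j) = (j*(-4))*(j*j) = (-4*j)*j² = -4*j³)
(E*B(-2, 1))*b(7) = (26*1)*(-4*7³) = 26*(-4*343) = 26*(-1372) = -35672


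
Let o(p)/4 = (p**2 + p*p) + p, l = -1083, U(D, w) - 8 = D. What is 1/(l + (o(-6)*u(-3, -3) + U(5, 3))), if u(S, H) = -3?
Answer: -1/1862 ≈ -0.00053706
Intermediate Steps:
U(D, w) = 8 + D
o(p) = 4*p + 8*p**2 (o(p) = 4*((p**2 + p*p) + p) = 4*((p**2 + p**2) + p) = 4*(2*p**2 + p) = 4*(p + 2*p**2) = 4*p + 8*p**2)
1/(l + (o(-6)*u(-3, -3) + U(5, 3))) = 1/(-1083 + ((4*(-6)*(1 + 2*(-6)))*(-3) + (8 + 5))) = 1/(-1083 + ((4*(-6)*(1 - 12))*(-3) + 13)) = 1/(-1083 + ((4*(-6)*(-11))*(-3) + 13)) = 1/(-1083 + (264*(-3) + 13)) = 1/(-1083 + (-792 + 13)) = 1/(-1083 - 779) = 1/(-1862) = -1/1862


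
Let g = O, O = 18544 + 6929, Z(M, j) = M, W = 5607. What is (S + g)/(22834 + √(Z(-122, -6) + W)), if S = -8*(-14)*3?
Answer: 196440902/173795357 - 8603*√5485/173795357 ≈ 1.1266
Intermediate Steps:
O = 25473
g = 25473
S = 336 (S = 112*3 = 336)
(S + g)/(22834 + √(Z(-122, -6) + W)) = (336 + 25473)/(22834 + √(-122 + 5607)) = 25809/(22834 + √5485)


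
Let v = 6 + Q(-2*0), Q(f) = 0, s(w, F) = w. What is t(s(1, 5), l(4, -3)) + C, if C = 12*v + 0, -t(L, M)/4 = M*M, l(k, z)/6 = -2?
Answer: -504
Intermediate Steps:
l(k, z) = -12 (l(k, z) = 6*(-2) = -12)
v = 6 (v = 6 + 0 = 6)
t(L, M) = -4*M**2 (t(L, M) = -4*M*M = -4*M**2)
C = 72 (C = 12*6 + 0 = 72 + 0 = 72)
t(s(1, 5), l(4, -3)) + C = -4*(-12)**2 + 72 = -4*144 + 72 = -576 + 72 = -504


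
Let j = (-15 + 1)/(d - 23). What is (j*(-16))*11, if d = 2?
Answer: -352/3 ≈ -117.33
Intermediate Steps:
j = ⅔ (j = (-15 + 1)/(2 - 23) = -14/(-21) = -14*(-1/21) = ⅔ ≈ 0.66667)
(j*(-16))*11 = ((⅔)*(-16))*11 = -32/3*11 = -352/3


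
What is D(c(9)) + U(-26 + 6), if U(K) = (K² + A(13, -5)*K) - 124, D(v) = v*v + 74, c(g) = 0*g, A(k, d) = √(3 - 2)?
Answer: 330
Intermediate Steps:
A(k, d) = 1 (A(k, d) = √1 = 1)
c(g) = 0
D(v) = 74 + v² (D(v) = v² + 74 = 74 + v²)
U(K) = -124 + K + K² (U(K) = (K² + 1*K) - 124 = (K² + K) - 124 = (K + K²) - 124 = -124 + K + K²)
D(c(9)) + U(-26 + 6) = (74 + 0²) + (-124 + (-26 + 6) + (-26 + 6)²) = (74 + 0) + (-124 - 20 + (-20)²) = 74 + (-124 - 20 + 400) = 74 + 256 = 330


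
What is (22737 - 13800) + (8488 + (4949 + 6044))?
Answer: 28418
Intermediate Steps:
(22737 - 13800) + (8488 + (4949 + 6044)) = 8937 + (8488 + 10993) = 8937 + 19481 = 28418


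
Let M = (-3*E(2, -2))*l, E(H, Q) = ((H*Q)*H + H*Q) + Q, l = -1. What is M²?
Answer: 1764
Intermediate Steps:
E(H, Q) = Q + H*Q + Q*H² (E(H, Q) = (Q*H² + H*Q) + Q = (H*Q + Q*H²) + Q = Q + H*Q + Q*H²)
M = -42 (M = -(-6)*(1 + 2 + 2²)*(-1) = -(-6)*(1 + 2 + 4)*(-1) = -(-6)*7*(-1) = -3*(-14)*(-1) = 42*(-1) = -42)
M² = (-42)² = 1764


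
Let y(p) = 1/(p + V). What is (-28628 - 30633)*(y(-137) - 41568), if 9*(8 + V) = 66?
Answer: 1017368373207/413 ≈ 2.4634e+9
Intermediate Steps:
V = -2/3 (V = -8 + (1/9)*66 = -8 + 22/3 = -2/3 ≈ -0.66667)
y(p) = 1/(-2/3 + p) (y(p) = 1/(p - 2/3) = 1/(-2/3 + p))
(-28628 - 30633)*(y(-137) - 41568) = (-28628 - 30633)*(3/(-2 + 3*(-137)) - 41568) = -59261*(3/(-2 - 411) - 41568) = -59261*(3/(-413) - 41568) = -59261*(3*(-1/413) - 41568) = -59261*(-3/413 - 41568) = -59261*(-17167587/413) = 1017368373207/413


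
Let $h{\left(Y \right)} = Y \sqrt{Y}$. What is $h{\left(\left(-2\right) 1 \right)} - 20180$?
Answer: $-20180 - 2 i \sqrt{2} \approx -20180.0 - 2.8284 i$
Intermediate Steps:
$h{\left(Y \right)} = Y^{\frac{3}{2}}$
$h{\left(\left(-2\right) 1 \right)} - 20180 = \left(\left(-2\right) 1\right)^{\frac{3}{2}} - 20180 = \left(-2\right)^{\frac{3}{2}} - 20180 = - 2 i \sqrt{2} - 20180 = -20180 - 2 i \sqrt{2}$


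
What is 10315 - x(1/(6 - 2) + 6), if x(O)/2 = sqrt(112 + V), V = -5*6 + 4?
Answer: 10315 - 2*sqrt(86) ≈ 10296.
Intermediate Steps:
V = -26 (V = -30 + 4 = -26)
x(O) = 2*sqrt(86) (x(O) = 2*sqrt(112 - 26) = 2*sqrt(86))
10315 - x(1/(6 - 2) + 6) = 10315 - 2*sqrt(86)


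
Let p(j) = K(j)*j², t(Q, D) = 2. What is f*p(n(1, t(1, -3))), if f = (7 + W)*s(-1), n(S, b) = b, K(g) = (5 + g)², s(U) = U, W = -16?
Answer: 1764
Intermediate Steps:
p(j) = j²*(5 + j)² (p(j) = (5 + j)²*j² = j²*(5 + j)²)
f = 9 (f = (7 - 16)*(-1) = -9*(-1) = 9)
f*p(n(1, t(1, -3))) = 9*(2²*(5 + 2)²) = 9*(4*7²) = 9*(4*49) = 9*196 = 1764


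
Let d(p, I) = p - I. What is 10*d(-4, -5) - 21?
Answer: -11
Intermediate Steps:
10*d(-4, -5) - 21 = 10*(-4 - 1*(-5)) - 21 = 10*(-4 + 5) - 21 = 10*1 - 21 = 10 - 21 = -11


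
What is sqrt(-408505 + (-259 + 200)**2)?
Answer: 4*I*sqrt(25314) ≈ 636.42*I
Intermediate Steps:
sqrt(-408505 + (-259 + 200)**2) = sqrt(-408505 + (-59)**2) = sqrt(-408505 + 3481) = sqrt(-405024) = 4*I*sqrt(25314)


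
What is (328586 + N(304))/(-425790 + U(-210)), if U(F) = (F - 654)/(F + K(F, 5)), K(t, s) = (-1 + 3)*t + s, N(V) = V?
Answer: -34259375/44352981 ≈ -0.77243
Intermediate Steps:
K(t, s) = s + 2*t (K(t, s) = 2*t + s = s + 2*t)
U(F) = (-654 + F)/(5 + 3*F) (U(F) = (F - 654)/(F + (5 + 2*F)) = (-654 + F)/(5 + 3*F))
(328586 + N(304))/(-425790 + U(-210)) = (328586 + 304)/(-425790 + (-654 - 210)/(5 + 3*(-210))) = 328890/(-425790 - 864/(5 - 630)) = 328890/(-425790 - 864/(-625)) = 328890/(-425790 - 1/625*(-864)) = 328890/(-425790 + 864/625) = 328890/(-266117886/625) = 328890*(-625/266117886) = -34259375/44352981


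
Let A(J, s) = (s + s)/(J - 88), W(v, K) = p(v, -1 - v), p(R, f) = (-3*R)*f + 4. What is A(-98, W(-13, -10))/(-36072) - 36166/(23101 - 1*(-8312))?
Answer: -5054629525/4390877727 ≈ -1.1512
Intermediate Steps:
p(R, f) = 4 - 3*R*f (p(R, f) = -3*R*f + 4 = 4 - 3*R*f)
W(v, K) = 4 - 3*v*(-1 - v)
A(J, s) = 2*s/(-88 + J) (A(J, s) = (2*s)/(-88 + J) = 2*s/(-88 + J))
A(-98, W(-13, -10))/(-36072) - 36166/(23101 - 1*(-8312)) = (2*(4 + 3*(-13)*(1 - 13))/(-88 - 98))/(-36072) - 36166/(23101 - 1*(-8312)) = (2*(4 + 3*(-13)*(-12))/(-186))*(-1/36072) - 36166/(23101 + 8312) = (2*(4 + 468)*(-1/186))*(-1/36072) - 36166/31413 = (2*472*(-1/186))*(-1/36072) - 36166*1/31413 = -472/93*(-1/36072) - 36166/31413 = 59/419337 - 36166/31413 = -5054629525/4390877727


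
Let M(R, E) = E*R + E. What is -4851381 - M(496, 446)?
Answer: -5073043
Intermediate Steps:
M(R, E) = E + E*R
-4851381 - M(496, 446) = -4851381 - 446*(1 + 496) = -4851381 - 446*497 = -4851381 - 1*221662 = -4851381 - 221662 = -5073043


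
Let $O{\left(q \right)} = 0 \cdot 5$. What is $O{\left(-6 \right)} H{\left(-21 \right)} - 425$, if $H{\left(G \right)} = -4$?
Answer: $-425$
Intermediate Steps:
$O{\left(q \right)} = 0$
$O{\left(-6 \right)} H{\left(-21 \right)} - 425 = 0 \left(-4\right) - 425 = 0 - 425 = -425$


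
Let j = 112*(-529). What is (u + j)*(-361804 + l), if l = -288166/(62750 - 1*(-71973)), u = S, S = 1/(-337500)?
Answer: 162447823916100534743/7578168750 ≈ 2.1436e+10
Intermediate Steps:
j = -59248
S = -1/337500 ≈ -2.9630e-6
u = -1/337500 ≈ -2.9630e-6
l = -288166/134723 (l = -288166/(62750 + 71973) = -288166/134723 ≈ -2.1390)
(u + j)*(-361804 + l) = (-1/337500 - 59248)*(-361804 - 288166/134723) = -19996200001/337500*(-48743608458/134723) = 162447823916100534743/7578168750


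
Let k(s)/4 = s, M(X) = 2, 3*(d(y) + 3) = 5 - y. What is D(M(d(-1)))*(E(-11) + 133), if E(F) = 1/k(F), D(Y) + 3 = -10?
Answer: -76063/44 ≈ -1728.7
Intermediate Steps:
d(y) = -4/3 - y/3 (d(y) = -3 + (5 - y)/3 = -3 + (5/3 - y/3) = -4/3 - y/3)
k(s) = 4*s
D(Y) = -13 (D(Y) = -3 - 10 = -13)
E(F) = 1/(4*F)
D(M(d(-1)))*(E(-11) + 133) = -13*((1/4)/(-11) + 133) = -13*((1/4)*(-1/11) + 133) = -13*(-1/44 + 133) = -13*5851/44 = -76063/44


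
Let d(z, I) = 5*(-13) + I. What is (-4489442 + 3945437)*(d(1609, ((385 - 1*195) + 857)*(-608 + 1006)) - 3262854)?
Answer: 1548354103065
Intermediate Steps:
d(z, I) = -65 + I
(-4489442 + 3945437)*(d(1609, ((385 - 1*195) + 857)*(-608 + 1006)) - 3262854) = (-4489442 + 3945437)*((-65 + ((385 - 1*195) + 857)*(-608 + 1006)) - 3262854) = -544005*((-65 + ((385 - 195) + 857)*398) - 3262854) = -544005*((-65 + (190 + 857)*398) - 3262854) = -544005*((-65 + 1047*398) - 3262854) = -544005*((-65 + 416706) - 3262854) = -544005*(416641 - 3262854) = -544005*(-2846213) = 1548354103065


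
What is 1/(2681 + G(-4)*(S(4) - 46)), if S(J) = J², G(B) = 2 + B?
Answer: 1/2741 ≈ 0.00036483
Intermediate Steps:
1/(2681 + G(-4)*(S(4) - 46)) = 1/(2681 + (2 - 4)*(4² - 46)) = 1/(2681 - 2*(16 - 46)) = 1/(2681 - 2*(-30)) = 1/(2681 + 60) = 1/2741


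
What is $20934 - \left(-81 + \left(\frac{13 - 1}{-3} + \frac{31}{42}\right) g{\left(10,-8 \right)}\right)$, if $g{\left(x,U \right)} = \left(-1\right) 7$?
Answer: $\frac{125953}{6} \approx 20992.0$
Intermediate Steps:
$g{\left(x,U \right)} = -7$
$20934 - \left(-81 + \left(\frac{13 - 1}{-3} + \frac{31}{42}\right) g{\left(10,-8 \right)}\right) = 20934 - \left(-81 + \left(\frac{13 - 1}{-3} + \frac{31}{42}\right) \left(-7\right)\right) = 20934 - \left(-81 + \left(12 \left(- \frac{1}{3}\right) + 31 \cdot \frac{1}{42}\right) \left(-7\right)\right) = 20934 - \left(-81 + \left(-4 + \frac{31}{42}\right) \left(-7\right)\right) = 20934 - \left(-81 - - \frac{137}{6}\right) = 20934 - \left(-81 + \frac{137}{6}\right) = 20934 - - \frac{349}{6} = 20934 + \frac{349}{6} = \frac{125953}{6}$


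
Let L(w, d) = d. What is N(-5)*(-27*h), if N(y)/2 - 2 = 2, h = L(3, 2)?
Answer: -432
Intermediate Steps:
h = 2
N(y) = 8 (N(y) = 4 + 2*2 = 4 + 4 = 8)
N(-5)*(-27*h) = 8*(-27*2) = 8*(-54) = -432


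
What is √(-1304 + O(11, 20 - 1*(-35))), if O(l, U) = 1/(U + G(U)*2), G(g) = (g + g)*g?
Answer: I*√192658196445/12155 ≈ 36.111*I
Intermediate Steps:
G(g) = 2*g² (G(g) = (2*g)*g = 2*g²)
O(l, U) = 1/(U + 4*U²) (O(l, U) = 1/(U + (2*U²)*2) = 1/(U + 4*U²))
√(-1304 + O(11, 20 - 1*(-35))) = √(-1304 + 1/((20 - 1*(-35))*(1 + 4*(20 - 1*(-35))))) = √(-1304 + 1/((20 + 35)*(1 + 4*(20 + 35)))) = √(-1304 + 1/(55*(1 + 4*55))) = √(-1304 + 1/(55*(1 + 220))) = √(-1304 + (1/55)/221) = √(-1304 + (1/55)*(1/221)) = √(-1304 + 1/12155) = √(-15850119/12155) = I*√192658196445/12155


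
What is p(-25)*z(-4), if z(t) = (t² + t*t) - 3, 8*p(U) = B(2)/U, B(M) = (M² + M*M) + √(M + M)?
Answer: -29/20 ≈ -1.4500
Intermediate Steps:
B(M) = 2*M² + √2*√M (B(M) = (M² + M²) + √(2*M) = 2*M² + √2*√M)
p(U) = 5/(4*U) (p(U) = ((2*2² + √2*√2)/U)/8 = ((2*4 + 2)/U)/8 = ((8 + 2)/U)/8 = (10/U)/8 = 5/(4*U))
z(t) = -3 + 2*t² (z(t) = (t² + t²) - 3 = 2*t² - 3 = -3 + 2*t²)
p(-25)*z(-4) = ((5/4)/(-25))*(-3 + 2*(-4)²) = ((5/4)*(-1/25))*(-3 + 2*16) = -(-3 + 32)/20 = -1/20*29 = -29/20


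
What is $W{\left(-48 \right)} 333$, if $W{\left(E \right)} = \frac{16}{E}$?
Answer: $-111$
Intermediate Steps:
$W{\left(-48 \right)} 333 = \frac{16}{-48} \cdot 333 = 16 \left(- \frac{1}{48}\right) 333 = \left(- \frac{1}{3}\right) 333 = -111$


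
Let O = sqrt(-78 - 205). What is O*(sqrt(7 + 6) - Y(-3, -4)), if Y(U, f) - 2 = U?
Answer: I*(sqrt(283) + sqrt(3679)) ≈ 77.477*I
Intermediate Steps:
O = I*sqrt(283) (O = sqrt(-283) = I*sqrt(283) ≈ 16.823*I)
Y(U, f) = 2 + U
O*(sqrt(7 + 6) - Y(-3, -4)) = (I*sqrt(283))*(sqrt(7 + 6) - (2 - 3)) = (I*sqrt(283))*(sqrt(13) - 1*(-1)) = (I*sqrt(283))*(sqrt(13) + 1) = (I*sqrt(283))*(1 + sqrt(13)) = I*sqrt(283)*(1 + sqrt(13))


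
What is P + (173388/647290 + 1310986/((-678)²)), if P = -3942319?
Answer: -293257895391120377/74387214090 ≈ -3.9423e+6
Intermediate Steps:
P + (173388/647290 + 1310986/((-678)²)) = -3942319 + (173388/647290 + 1310986/((-678)²)) = -3942319 + (173388*(1/647290) + 1310986/459684) = -3942319 + (86694/323645 + 1310986*(1/459684)) = -3942319 + (86694/323645 + 655493/229842) = -3942319 + 232072954333/74387214090 = -293257895391120377/74387214090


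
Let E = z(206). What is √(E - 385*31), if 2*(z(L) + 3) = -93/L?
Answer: I*√506610547/206 ≈ 109.26*I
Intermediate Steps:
z(L) = -3 - 93/(2*L) (z(L) = -3 + (-93/L)/2 = -3 - 93/(2*L))
E = -1329/412 (E = -3 - 93/2/206 = -3 - 93/2*1/206 = -3 - 93/412 = -1329/412 ≈ -3.2257)
√(E - 385*31) = √(-1329/412 - 385*31) = √(-1329/412 - 11935) = √(-4918549/412) = I*√506610547/206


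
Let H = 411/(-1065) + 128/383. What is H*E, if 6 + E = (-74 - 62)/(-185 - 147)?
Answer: 3262384/11285095 ≈ 0.28909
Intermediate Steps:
H = -7031/135965 (H = 411*(-1/1065) + 128*(1/383) = -137/355 + 128/383 = -7031/135965 ≈ -0.051712)
E = -464/83 (E = -6 + (-74 - 62)/(-185 - 147) = -6 - 136/(-332) = -6 - 136*(-1/332) = -6 + 34/83 = -464/83 ≈ -5.5904)
H*E = -7031/135965*(-464/83) = 3262384/11285095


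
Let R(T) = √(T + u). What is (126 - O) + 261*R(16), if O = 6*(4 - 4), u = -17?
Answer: 126 + 261*I ≈ 126.0 + 261.0*I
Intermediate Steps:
O = 0 (O = 6*0 = 0)
R(T) = √(-17 + T) (R(T) = √(T - 17) = √(-17 + T))
(126 - O) + 261*R(16) = (126 - 1*0) + 261*√(-17 + 16) = (126 + 0) + 261*√(-1) = 126 + 261*I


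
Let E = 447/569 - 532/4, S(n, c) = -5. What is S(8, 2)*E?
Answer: 376150/569 ≈ 661.07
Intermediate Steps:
E = -75230/569 (E = 447*(1/569) - 532*¼ = 447/569 - 133 = -75230/569 ≈ -132.21)
S(8, 2)*E = -5*(-75230/569) = 376150/569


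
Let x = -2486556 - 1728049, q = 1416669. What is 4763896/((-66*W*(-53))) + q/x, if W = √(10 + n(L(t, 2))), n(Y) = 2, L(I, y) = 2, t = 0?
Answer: -45699/135955 + 1190974*√3/5247 ≈ 392.81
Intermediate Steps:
W = 2*√3 (W = √(10 + 2) = √12 = 2*√3 ≈ 3.4641)
x = -4214605
4763896/((-66*W*(-53))) + q/x = 4763896/((-132*√3*(-53))) + 1416669/(-4214605) = 4763896/((-132*√3*(-53))) + 1416669*(-1/4214605) = 4763896/((6996*√3)) - 45699/135955 = 4763896*(√3/20988) - 45699/135955 = 1190974*√3/5247 - 45699/135955 = -45699/135955 + 1190974*√3/5247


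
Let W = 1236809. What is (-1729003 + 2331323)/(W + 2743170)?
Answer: 602320/3979979 ≈ 0.15134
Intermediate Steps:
(-1729003 + 2331323)/(W + 2743170) = (-1729003 + 2331323)/(1236809 + 2743170) = 602320/3979979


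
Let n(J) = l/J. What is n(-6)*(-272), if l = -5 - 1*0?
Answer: -680/3 ≈ -226.67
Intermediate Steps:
l = -5 (l = -5 + 0 = -5)
n(J) = -5/J
n(-6)*(-272) = -5/(-6)*(-272) = -5*(-⅙)*(-272) = (⅚)*(-272) = -680/3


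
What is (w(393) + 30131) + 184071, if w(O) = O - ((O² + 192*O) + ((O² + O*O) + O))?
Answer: -324601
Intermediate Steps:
w(O) = -192*O - 3*O² (w(O) = O - ((O² + 192*O) + ((O² + O²) + O)) = O - ((O² + 192*O) + (2*O² + O)) = O - ((O² + 192*O) + (O + 2*O²)) = O - (3*O² + 193*O) = O + (-193*O - 3*O²) = -192*O - 3*O²)
(w(393) + 30131) + 184071 = (-3*393*(64 + 393) + 30131) + 184071 = (-3*393*457 + 30131) + 184071 = (-538803 + 30131) + 184071 = -508672 + 184071 = -324601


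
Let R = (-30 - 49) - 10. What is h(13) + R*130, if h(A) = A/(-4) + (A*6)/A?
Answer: -46269/4 ≈ -11567.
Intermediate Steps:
h(A) = 6 - A/4 (h(A) = A*(-¼) + (6*A)/A = -A/4 + 6 = 6 - A/4)
R = -89 (R = -79 - 10 = -89)
h(13) + R*130 = (6 - ¼*13) - 89*130 = (6 - 13/4) - 11570 = 11/4 - 11570 = -46269/4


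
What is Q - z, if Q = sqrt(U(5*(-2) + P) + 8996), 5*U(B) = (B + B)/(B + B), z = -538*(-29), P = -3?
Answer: -15602 + sqrt(224905)/5 ≈ -15507.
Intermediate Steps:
z = 15602
U(B) = 1/5 (U(B) = ((B + B)/(B + B))/5 = ((2*B)/((2*B)))/5 = ((2*B)*(1/(2*B)))/5 = (1/5)*1 = 1/5)
Q = sqrt(224905)/5 (Q = sqrt(1/5 + 8996) = sqrt(44981/5) = sqrt(224905)/5 ≈ 94.848)
Q - z = sqrt(224905)/5 - 1*15602 = sqrt(224905)/5 - 15602 = -15602 + sqrt(224905)/5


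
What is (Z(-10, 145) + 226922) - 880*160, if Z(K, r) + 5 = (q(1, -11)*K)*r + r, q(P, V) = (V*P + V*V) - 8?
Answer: -61638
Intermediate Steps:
q(P, V) = -8 + V**2 + P*V (q(P, V) = (P*V + V**2) - 8 = (V**2 + P*V) - 8 = -8 + V**2 + P*V)
Z(K, r) = -5 + r + 102*K*r (Z(K, r) = -5 + (((-8 + (-11)**2 + 1*(-11))*K)*r + r) = -5 + (((-8 + 121 - 11)*K)*r + r) = -5 + ((102*K)*r + r) = -5 + (102*K*r + r) = -5 + (r + 102*K*r) = -5 + r + 102*K*r)
(Z(-10, 145) + 226922) - 880*160 = ((-5 + 145 + 102*(-10)*145) + 226922) - 880*160 = ((-5 + 145 - 147900) + 226922) - 140800 = (-147760 + 226922) - 140800 = 79162 - 140800 = -61638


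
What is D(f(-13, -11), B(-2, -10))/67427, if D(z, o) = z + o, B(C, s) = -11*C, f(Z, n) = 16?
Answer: 38/67427 ≈ 0.00056357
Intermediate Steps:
D(z, o) = o + z
D(f(-13, -11), B(-2, -10))/67427 = (-11*(-2) + 16)/67427 = (22 + 16)*(1/67427) = 38*(1/67427) = 38/67427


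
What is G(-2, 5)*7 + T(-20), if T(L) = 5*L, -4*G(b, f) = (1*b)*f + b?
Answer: -79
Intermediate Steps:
G(b, f) = -b/4 - b*f/4 (G(b, f) = -((1*b)*f + b)/4 = -(b*f + b)/4 = -(b + b*f)/4 = -b/4 - b*f/4)
G(-2, 5)*7 + T(-20) = -¼*(-2)*(1 + 5)*7 + 5*(-20) = -¼*(-2)*6*7 - 100 = 3*7 - 100 = 21 - 100 = -79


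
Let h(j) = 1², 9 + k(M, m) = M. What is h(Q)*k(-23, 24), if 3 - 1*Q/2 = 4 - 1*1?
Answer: -32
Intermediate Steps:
k(M, m) = -9 + M
Q = 0 (Q = 6 - 2*(4 - 1*1) = 6 - 2*(4 - 1) = 6 - 2*3 = 6 - 6 = 0)
h(j) = 1
h(Q)*k(-23, 24) = 1*(-9 - 23) = 1*(-32) = -32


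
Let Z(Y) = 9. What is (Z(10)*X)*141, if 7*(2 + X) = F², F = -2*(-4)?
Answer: 63450/7 ≈ 9064.3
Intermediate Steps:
F = 8
X = 50/7 (X = -2 + (⅐)*8² = -2 + (⅐)*64 = -2 + 64/7 = 50/7 ≈ 7.1429)
(Z(10)*X)*141 = (9*(50/7))*141 = (450/7)*141 = 63450/7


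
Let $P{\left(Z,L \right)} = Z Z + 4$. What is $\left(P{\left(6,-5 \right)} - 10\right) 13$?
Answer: $390$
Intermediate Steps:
$P{\left(Z,L \right)} = 4 + Z^{2}$ ($P{\left(Z,L \right)} = Z^{2} + 4 = 4 + Z^{2}$)
$\left(P{\left(6,-5 \right)} - 10\right) 13 = \left(\left(4 + 6^{2}\right) - 10\right) 13 = \left(\left(4 + 36\right) - 10\right) 13 = \left(40 - 10\right) 13 = 30 \cdot 13 = 390$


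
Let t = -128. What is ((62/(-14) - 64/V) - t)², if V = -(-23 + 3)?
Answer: 17749369/1225 ≈ 14489.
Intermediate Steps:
V = 20 (V = -1*(-20) = 20)
((62/(-14) - 64/V) - t)² = ((62/(-14) - 64/20) - 1*(-128))² = ((62*(-1/14) - 64*1/20) + 128)² = ((-31/7 - 16/5) + 128)² = (-267/35 + 128)² = (4213/35)² = 17749369/1225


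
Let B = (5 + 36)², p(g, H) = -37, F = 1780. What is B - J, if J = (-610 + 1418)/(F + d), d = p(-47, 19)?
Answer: 2929175/1743 ≈ 1680.5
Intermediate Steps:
d = -37
J = 808/1743 (J = (-610 + 1418)/(1780 - 37) = 808/1743 ≈ 0.46357)
B = 1681 (B = 41² = 1681)
B - J = 1681 - 1*808/1743 = 1681 - 808/1743 = 2929175/1743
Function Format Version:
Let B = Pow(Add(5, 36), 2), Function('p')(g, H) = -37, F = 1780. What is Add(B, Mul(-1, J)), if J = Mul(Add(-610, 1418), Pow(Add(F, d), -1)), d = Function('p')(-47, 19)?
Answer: Rational(2929175, 1743) ≈ 1680.5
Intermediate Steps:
d = -37
J = Rational(808, 1743) (J = Mul(Add(-610, 1418), Pow(Add(1780, -37), -1)) = Mul(808, Pow(1743, -1)) = Mul(808, Rational(1, 1743)) = Rational(808, 1743) ≈ 0.46357)
B = 1681 (B = Pow(41, 2) = 1681)
Add(B, Mul(-1, J)) = Add(1681, Mul(-1, Rational(808, 1743))) = Add(1681, Rational(-808, 1743)) = Rational(2929175, 1743)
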